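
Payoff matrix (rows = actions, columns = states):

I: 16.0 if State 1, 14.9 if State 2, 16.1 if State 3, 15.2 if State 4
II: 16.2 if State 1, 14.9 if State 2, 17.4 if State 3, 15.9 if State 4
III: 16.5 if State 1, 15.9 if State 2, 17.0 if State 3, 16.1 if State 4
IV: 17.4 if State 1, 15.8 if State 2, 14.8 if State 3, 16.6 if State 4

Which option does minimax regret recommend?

Column bests: State 1=17.4, State 2=15.9, State 3=17.4, State 4=16.6.
I regrets: 1.4, 1.0, 1.3, 1.4 → max 1.4
II regrets: 1.2, 1.0, 0.0, 0.7 → max 1.2
III regrets: 0.9, 0.0, 0.4, 0.5 → max 0.9
IV regrets: 0.0, 0.1, 2.6, 0.0 → max 2.6
Smallest max regret = 0.9 → III.

III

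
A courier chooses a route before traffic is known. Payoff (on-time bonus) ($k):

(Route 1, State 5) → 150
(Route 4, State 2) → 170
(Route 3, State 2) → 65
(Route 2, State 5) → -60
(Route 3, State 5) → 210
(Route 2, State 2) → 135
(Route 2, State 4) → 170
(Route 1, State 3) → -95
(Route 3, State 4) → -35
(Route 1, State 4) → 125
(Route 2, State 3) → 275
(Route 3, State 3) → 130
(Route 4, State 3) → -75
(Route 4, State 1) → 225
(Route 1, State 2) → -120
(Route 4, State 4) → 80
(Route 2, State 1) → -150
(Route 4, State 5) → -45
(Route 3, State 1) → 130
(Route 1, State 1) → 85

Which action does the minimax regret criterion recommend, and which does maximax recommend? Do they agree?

Column bests: State 1=225, State 2=170, State 3=275, State 4=170, State 5=210.
Route 1 regrets: 140, 290, 370, 45, 60 → max 370
Route 2 regrets: 375, 35, 0, 0, 270 → max 375
Route 3 regrets: 95, 105, 145, 205, 0 → max 205
Route 4 regrets: 0, 0, 350, 90, 255 → max 350
Smallest max regret = 205 → Route 3.
Row maxima: Route 1=150, Route 2=275, Route 3=210, Route 4=225
Best best-case = 275 → Route 2.

minimax regret → Route 3; maximax → Route 2 (disagree)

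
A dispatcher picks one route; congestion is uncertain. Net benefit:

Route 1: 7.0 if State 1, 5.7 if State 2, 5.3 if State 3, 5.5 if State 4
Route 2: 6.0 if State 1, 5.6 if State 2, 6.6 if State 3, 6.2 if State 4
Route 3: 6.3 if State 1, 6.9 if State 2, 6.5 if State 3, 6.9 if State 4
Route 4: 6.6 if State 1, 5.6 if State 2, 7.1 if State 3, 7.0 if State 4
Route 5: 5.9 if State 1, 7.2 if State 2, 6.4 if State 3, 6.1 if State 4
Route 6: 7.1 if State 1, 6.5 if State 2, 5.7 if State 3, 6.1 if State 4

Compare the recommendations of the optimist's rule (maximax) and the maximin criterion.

maximax → Route 5; maximin → Route 3 (disagree)

Row maxima: Route 1=7.0, Route 2=6.6, Route 3=6.9, Route 4=7.1, Route 5=7.2, Route 6=7.1
Best best-case = 7.2 → Route 5.
Row minima: Route 1=5.3, Route 2=5.6, Route 3=6.3, Route 4=5.6, Route 5=5.9, Route 6=5.7
Best worst-case = 6.3 → Route 3.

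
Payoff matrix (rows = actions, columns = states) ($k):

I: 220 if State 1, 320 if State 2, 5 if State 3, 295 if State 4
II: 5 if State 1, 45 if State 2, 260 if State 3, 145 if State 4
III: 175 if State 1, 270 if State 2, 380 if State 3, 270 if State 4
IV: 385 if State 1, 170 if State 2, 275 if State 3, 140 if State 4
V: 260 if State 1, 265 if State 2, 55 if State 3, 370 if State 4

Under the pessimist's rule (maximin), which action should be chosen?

III

Row minima: I=5, II=5, III=175, IV=140, V=55
Best worst-case = 175 → III.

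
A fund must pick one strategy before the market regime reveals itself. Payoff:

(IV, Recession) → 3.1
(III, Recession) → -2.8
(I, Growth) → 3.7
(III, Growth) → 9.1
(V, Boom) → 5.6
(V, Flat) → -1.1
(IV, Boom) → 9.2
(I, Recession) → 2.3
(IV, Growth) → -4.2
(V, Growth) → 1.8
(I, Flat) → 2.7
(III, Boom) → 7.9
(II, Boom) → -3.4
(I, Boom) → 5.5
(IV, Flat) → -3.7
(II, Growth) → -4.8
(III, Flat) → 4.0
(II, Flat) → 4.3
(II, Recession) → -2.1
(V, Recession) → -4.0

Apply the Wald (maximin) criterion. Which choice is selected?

I

Row minima: I=2.3, II=-4.8, III=-2.8, IV=-4.2, V=-4.0
Best worst-case = 2.3 → I.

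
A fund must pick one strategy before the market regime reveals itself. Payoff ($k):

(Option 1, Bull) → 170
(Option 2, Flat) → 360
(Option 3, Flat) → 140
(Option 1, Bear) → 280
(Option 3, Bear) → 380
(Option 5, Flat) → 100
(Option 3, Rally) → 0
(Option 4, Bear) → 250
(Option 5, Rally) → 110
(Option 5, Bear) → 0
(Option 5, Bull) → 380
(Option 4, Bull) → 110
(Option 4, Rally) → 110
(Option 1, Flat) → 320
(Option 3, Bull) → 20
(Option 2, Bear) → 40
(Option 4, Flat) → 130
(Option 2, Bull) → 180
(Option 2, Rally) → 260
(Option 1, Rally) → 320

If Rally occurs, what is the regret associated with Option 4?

210

Best payoff under Rally is 320.
Regret = 320 − 110 = 210.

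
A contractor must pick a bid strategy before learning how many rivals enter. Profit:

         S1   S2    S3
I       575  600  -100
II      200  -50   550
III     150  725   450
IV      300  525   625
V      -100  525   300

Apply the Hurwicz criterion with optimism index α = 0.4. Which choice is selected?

I: 0.4·600 + 0.6·(-100) = 180
II: 0.4·550 + 0.6·(-50) = 190
III: 0.4·725 + 0.6·150 = 380
IV: 0.4·625 + 0.6·300 = 430
V: 0.4·525 + 0.6·(-100) = 150
Highest Hurwicz score = 430 → IV.

IV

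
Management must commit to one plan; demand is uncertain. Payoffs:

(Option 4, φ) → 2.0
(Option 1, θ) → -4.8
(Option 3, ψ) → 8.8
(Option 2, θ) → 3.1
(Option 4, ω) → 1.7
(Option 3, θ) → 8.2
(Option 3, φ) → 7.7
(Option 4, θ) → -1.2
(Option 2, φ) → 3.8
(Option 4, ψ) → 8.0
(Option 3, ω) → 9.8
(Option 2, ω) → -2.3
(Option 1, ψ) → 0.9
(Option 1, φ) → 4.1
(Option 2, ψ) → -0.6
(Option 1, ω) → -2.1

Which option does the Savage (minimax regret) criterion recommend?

Option 3

Column bests: θ=8.2, φ=7.7, ψ=8.8, ω=9.8.
Option 1 regrets: 13.0, 3.6, 7.9, 11.9 → max 13.0
Option 2 regrets: 5.1, 3.9, 9.4, 12.1 → max 12.1
Option 3 regrets: 0.0, 0.0, 0.0, 0.0 → max 0.0
Option 4 regrets: 9.4, 5.7, 0.8, 8.1 → max 9.4
Smallest max regret = 0.0 → Option 3.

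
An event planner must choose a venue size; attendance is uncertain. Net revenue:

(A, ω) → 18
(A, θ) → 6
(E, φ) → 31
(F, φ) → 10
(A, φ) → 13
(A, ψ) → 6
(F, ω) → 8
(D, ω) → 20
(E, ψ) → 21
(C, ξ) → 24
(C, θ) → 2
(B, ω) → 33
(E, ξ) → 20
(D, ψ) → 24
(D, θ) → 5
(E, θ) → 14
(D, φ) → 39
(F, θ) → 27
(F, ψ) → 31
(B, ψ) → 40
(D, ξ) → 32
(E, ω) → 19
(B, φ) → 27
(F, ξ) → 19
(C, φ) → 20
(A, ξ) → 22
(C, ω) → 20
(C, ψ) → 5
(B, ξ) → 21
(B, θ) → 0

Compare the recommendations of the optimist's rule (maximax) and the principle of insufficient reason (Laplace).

Row maxima: A=22, B=40, C=24, D=39, E=31, F=31
Best best-case = 40 → B.
Row averages: A=13, B=24.2, C=14.2, D=24, E=21, F=19
Highest average = 24.2 → B.

maximax → B; laplace → B (agree)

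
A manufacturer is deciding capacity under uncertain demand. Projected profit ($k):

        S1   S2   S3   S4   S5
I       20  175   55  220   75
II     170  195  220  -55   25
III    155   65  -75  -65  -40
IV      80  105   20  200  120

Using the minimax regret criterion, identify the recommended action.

Column bests: S1=170, S2=195, S3=220, S4=220, S5=120.
I regrets: 150, 20, 165, 0, 45 → max 165
II regrets: 0, 0, 0, 275, 95 → max 275
III regrets: 15, 130, 295, 285, 160 → max 295
IV regrets: 90, 90, 200, 20, 0 → max 200
Smallest max regret = 165 → I.

I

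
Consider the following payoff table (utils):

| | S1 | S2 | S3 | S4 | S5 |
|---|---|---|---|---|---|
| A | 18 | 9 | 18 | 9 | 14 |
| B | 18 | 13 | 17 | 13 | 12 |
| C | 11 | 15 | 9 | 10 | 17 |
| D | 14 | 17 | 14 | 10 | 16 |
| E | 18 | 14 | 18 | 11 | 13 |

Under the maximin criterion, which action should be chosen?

Row minima: A=9, B=12, C=9, D=10, E=11
Best worst-case = 12 → B.

B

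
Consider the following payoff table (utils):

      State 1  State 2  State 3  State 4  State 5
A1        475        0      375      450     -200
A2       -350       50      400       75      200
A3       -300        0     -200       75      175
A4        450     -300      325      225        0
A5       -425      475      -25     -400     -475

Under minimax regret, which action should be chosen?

Column bests: State 1=475, State 2=475, State 3=400, State 4=450, State 5=200.
A1 regrets: 0, 475, 25, 0, 400 → max 475
A2 regrets: 825, 425, 0, 375, 0 → max 825
A3 regrets: 775, 475, 600, 375, 25 → max 775
A4 regrets: 25, 775, 75, 225, 200 → max 775
A5 regrets: 900, 0, 425, 850, 675 → max 900
Smallest max regret = 475 → A1.

A1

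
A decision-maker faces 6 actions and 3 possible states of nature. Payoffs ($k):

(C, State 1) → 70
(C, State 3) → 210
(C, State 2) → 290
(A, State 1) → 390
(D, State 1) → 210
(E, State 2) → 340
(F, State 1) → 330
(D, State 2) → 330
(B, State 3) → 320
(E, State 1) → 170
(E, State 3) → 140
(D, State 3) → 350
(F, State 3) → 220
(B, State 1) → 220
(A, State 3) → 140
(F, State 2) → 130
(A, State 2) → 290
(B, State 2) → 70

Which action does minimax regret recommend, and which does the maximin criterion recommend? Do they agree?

minimax regret → D; maximin → D (agree)

Column bests: State 1=390, State 2=340, State 3=350.
A regrets: 0, 50, 210 → max 210
B regrets: 170, 270, 30 → max 270
C regrets: 320, 50, 140 → max 320
D regrets: 180, 10, 0 → max 180
E regrets: 220, 0, 210 → max 220
F regrets: 60, 210, 130 → max 210
Smallest max regret = 180 → D.
Row minima: A=140, B=70, C=70, D=210, E=140, F=130
Best worst-case = 210 → D.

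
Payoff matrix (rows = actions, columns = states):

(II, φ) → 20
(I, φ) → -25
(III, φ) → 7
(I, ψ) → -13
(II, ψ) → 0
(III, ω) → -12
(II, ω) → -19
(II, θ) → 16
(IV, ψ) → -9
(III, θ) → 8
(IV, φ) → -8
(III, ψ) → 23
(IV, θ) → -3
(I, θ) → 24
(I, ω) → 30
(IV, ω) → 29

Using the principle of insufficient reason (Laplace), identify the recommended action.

Row averages: I=4, II=4.25, III=6.5, IV=2.25
Highest average = 6.5 → III.

III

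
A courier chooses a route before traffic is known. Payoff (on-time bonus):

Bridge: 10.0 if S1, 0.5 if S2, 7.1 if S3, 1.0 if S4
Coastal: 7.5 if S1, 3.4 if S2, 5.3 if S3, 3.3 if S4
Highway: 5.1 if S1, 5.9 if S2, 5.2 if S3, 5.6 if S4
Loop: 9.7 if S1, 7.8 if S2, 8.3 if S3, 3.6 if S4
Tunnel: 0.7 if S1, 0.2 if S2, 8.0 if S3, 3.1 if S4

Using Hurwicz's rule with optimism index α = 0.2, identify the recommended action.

Highway

Bridge: 0.2·10.0 + 0.8·0.5 = 2.4
Coastal: 0.2·7.5 + 0.8·3.3 = 4.14
Highway: 0.2·5.9 + 0.8·5.1 = 5.26
Loop: 0.2·9.7 + 0.8·3.6 = 4.82
Tunnel: 0.2·8.0 + 0.8·0.2 = 1.76
Highest Hurwicz score = 5.26 → Highway.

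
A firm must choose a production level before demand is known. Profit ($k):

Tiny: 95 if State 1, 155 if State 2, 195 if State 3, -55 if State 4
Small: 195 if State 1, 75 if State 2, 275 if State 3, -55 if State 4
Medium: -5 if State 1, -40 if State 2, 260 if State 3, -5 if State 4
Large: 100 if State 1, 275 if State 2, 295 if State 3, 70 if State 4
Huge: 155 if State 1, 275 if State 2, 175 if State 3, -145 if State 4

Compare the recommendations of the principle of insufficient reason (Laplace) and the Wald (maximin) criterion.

laplace → Large; maximin → Large (agree)

Row averages: Tiny=97.5, Small=122.5, Medium=52.5, Large=185, Huge=115
Highest average = 185 → Large.
Row minima: Tiny=-55, Small=-55, Medium=-40, Large=70, Huge=-145
Best worst-case = 70 → Large.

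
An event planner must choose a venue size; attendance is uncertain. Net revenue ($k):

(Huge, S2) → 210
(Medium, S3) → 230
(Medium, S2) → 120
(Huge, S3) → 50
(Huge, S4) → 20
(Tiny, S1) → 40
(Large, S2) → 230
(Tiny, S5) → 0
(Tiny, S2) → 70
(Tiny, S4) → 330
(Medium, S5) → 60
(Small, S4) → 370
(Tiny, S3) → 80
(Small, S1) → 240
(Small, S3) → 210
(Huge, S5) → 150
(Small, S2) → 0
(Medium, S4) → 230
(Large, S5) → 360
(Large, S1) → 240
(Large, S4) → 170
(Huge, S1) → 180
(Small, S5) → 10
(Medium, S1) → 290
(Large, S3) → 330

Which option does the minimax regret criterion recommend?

Large

Column bests: S1=290, S2=230, S3=330, S4=370, S5=360.
Tiny regrets: 250, 160, 250, 40, 360 → max 360
Small regrets: 50, 230, 120, 0, 350 → max 350
Medium regrets: 0, 110, 100, 140, 300 → max 300
Large regrets: 50, 0, 0, 200, 0 → max 200
Huge regrets: 110, 20, 280, 350, 210 → max 350
Smallest max regret = 200 → Large.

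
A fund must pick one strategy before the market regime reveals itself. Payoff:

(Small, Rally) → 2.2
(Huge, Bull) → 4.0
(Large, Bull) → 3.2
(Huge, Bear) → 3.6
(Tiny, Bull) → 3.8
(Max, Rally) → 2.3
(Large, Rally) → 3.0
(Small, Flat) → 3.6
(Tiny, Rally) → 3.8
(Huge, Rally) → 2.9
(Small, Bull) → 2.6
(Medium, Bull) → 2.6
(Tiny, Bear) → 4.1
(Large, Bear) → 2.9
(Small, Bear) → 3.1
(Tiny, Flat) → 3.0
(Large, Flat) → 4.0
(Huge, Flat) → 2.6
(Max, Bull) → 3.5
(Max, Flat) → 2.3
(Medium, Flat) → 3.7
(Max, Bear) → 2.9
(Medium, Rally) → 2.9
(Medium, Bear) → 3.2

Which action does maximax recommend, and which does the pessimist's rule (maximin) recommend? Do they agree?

Row maxima: Tiny=4.1, Small=3.6, Medium=3.7, Large=4.0, Huge=4.0, Max=3.5
Best best-case = 4.1 → Tiny.
Row minima: Tiny=3.0, Small=2.2, Medium=2.6, Large=2.9, Huge=2.6, Max=2.3
Best worst-case = 3.0 → Tiny.

maximax → Tiny; maximin → Tiny (agree)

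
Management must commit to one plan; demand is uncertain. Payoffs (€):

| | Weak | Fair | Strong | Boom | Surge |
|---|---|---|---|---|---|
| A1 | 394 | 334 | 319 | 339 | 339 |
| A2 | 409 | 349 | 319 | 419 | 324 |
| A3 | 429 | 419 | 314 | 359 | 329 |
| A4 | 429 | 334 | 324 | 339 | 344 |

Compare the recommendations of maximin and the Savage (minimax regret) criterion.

Row minima: A1=319, A2=319, A3=314, A4=324
Best worst-case = 324 → A4.
Column bests: Weak=429, Fair=419, Strong=324, Boom=419, Surge=344.
A1 regrets: 35, 85, 5, 80, 5 → max 85
A2 regrets: 20, 70, 5, 0, 20 → max 70
A3 regrets: 0, 0, 10, 60, 15 → max 60
A4 regrets: 0, 85, 0, 80, 0 → max 85
Smallest max regret = 60 → A3.

maximin → A4; minimax regret → A3 (disagree)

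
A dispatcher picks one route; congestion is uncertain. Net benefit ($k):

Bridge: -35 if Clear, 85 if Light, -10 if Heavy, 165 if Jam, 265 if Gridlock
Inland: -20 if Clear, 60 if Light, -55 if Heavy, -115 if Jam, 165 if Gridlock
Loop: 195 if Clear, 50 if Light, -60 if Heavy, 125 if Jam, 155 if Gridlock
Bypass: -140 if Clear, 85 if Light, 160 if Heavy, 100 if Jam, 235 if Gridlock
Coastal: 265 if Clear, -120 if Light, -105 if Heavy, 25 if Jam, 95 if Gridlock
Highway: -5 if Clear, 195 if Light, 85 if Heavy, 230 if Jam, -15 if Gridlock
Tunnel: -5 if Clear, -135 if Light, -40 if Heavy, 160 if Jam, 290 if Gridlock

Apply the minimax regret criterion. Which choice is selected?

Column bests: Clear=265, Light=195, Heavy=160, Jam=230, Gridlock=290.
Bridge regrets: 300, 110, 170, 65, 25 → max 300
Inland regrets: 285, 135, 215, 345, 125 → max 345
Loop regrets: 70, 145, 220, 105, 135 → max 220
Bypass regrets: 405, 110, 0, 130, 55 → max 405
Coastal regrets: 0, 315, 265, 205, 195 → max 315
Highway regrets: 270, 0, 75, 0, 305 → max 305
Tunnel regrets: 270, 330, 200, 70, 0 → max 330
Smallest max regret = 220 → Loop.

Loop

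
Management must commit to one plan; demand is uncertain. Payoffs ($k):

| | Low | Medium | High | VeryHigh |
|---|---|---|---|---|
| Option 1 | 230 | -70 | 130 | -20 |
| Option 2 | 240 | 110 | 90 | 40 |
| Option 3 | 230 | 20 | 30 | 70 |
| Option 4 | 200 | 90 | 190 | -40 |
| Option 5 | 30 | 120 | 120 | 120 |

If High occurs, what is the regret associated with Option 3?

160

Best payoff under High is 190.
Regret = 190 − 30 = 160.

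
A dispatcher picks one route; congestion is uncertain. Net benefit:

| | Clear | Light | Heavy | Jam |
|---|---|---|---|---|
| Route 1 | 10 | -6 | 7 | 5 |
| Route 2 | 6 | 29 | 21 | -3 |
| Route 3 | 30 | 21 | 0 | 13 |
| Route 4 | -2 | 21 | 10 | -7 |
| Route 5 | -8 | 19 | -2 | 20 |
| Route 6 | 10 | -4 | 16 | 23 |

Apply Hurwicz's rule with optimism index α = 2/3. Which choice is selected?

Route 1: 2/3·10 + 1/3·(-6) = 14/3
Route 2: 2/3·29 + 1/3·(-3) = 55/3
Route 3: 2/3·30 + 1/3·0 = 20
Route 4: 2/3·21 + 1/3·(-7) = 35/3
Route 5: 2/3·20 + 1/3·(-8) = 32/3
Route 6: 2/3·23 + 1/3·(-4) = 14
Highest Hurwicz score = 20 → Route 3.

Route 3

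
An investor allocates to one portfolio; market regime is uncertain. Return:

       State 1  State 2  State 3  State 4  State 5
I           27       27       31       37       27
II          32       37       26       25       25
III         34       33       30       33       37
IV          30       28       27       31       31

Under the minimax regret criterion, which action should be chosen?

Column bests: State 1=34, State 2=37, State 3=31, State 4=37, State 5=37.
I regrets: 7, 10, 0, 0, 10 → max 10
II regrets: 2, 0, 5, 12, 12 → max 12
III regrets: 0, 4, 1, 4, 0 → max 4
IV regrets: 4, 9, 4, 6, 6 → max 9
Smallest max regret = 4 → III.

III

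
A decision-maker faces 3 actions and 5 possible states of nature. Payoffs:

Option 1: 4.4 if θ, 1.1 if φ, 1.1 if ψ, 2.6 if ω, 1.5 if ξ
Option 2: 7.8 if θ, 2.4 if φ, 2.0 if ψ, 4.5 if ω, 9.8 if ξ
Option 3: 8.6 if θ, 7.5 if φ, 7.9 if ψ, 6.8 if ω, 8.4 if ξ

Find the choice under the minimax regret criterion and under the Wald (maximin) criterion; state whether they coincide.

Column bests: θ=8.6, φ=7.5, ψ=7.9, ω=6.8, ξ=9.8.
Option 1 regrets: 4.2, 6.4, 6.8, 4.2, 8.3 → max 8.3
Option 2 regrets: 0.8, 5.1, 5.9, 2.3, 0.0 → max 5.9
Option 3 regrets: 0.0, 0.0, 0.0, 0.0, 1.4 → max 1.4
Smallest max regret = 1.4 → Option 3.
Row minima: Option 1=1.1, Option 2=2.0, Option 3=6.8
Best worst-case = 6.8 → Option 3.

minimax regret → Option 3; maximin → Option 3 (agree)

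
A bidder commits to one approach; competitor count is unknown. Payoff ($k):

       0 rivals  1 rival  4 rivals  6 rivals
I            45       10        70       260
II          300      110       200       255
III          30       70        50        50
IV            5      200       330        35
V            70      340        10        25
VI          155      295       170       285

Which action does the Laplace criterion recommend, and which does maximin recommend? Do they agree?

laplace → VI; maximin → VI (agree)

Row averages: I=96.25, II=216.25, III=50, IV=142.5, V=111.25, VI=226.25
Highest average = 226.25 → VI.
Row minima: I=10, II=110, III=30, IV=5, V=10, VI=155
Best worst-case = 155 → VI.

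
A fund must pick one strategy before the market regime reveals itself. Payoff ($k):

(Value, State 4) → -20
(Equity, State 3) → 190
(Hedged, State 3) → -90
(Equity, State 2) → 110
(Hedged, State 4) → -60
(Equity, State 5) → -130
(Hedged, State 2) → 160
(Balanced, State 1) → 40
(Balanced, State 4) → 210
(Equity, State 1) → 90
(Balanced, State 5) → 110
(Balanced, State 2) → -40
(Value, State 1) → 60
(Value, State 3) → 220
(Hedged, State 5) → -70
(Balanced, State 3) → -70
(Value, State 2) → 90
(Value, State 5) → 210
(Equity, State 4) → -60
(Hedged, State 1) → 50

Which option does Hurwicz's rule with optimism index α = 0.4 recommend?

Value

Equity: 0.4·190 + 0.6·(-130) = -2
Value: 0.4·220 + 0.6·(-20) = 76
Balanced: 0.4·210 + 0.6·(-70) = 42
Hedged: 0.4·160 + 0.6·(-90) = 10
Highest Hurwicz score = 76 → Value.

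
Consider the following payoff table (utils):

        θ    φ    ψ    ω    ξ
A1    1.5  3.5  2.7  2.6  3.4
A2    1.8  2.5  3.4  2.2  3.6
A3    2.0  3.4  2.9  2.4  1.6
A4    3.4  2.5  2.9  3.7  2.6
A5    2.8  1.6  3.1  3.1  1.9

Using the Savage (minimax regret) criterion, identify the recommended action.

A4

Column bests: θ=3.4, φ=3.5, ψ=3.4, ω=3.7, ξ=3.6.
A1 regrets: 1.9, 0.0, 0.7, 1.1, 0.2 → max 1.9
A2 regrets: 1.6, 1.0, 0.0, 1.5, 0.0 → max 1.6
A3 regrets: 1.4, 0.1, 0.5, 1.3, 2.0 → max 2.0
A4 regrets: 0.0, 1.0, 0.5, 0.0, 1.0 → max 1.0
A5 regrets: 0.6, 1.9, 0.3, 0.6, 1.7 → max 1.9
Smallest max regret = 1.0 → A4.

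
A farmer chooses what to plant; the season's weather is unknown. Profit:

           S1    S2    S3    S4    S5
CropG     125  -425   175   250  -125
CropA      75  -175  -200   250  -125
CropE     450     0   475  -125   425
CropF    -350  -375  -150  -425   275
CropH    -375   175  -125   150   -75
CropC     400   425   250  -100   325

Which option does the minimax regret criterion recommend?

Column bests: S1=450, S2=425, S3=475, S4=250, S5=425.
CropG regrets: 325, 850, 300, 0, 550 → max 850
CropA regrets: 375, 600, 675, 0, 550 → max 675
CropE regrets: 0, 425, 0, 375, 0 → max 425
CropF regrets: 800, 800, 625, 675, 150 → max 800
CropH regrets: 825, 250, 600, 100, 500 → max 825
CropC regrets: 50, 0, 225, 350, 100 → max 350
Smallest max regret = 350 → CropC.

CropC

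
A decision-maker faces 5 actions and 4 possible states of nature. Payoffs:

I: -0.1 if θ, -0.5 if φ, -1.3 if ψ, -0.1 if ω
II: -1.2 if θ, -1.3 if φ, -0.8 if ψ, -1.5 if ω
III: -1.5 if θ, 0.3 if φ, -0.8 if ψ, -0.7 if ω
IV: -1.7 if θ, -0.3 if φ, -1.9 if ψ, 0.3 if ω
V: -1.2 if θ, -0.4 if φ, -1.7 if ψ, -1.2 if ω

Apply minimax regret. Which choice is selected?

Column bests: θ=-0.1, φ=0.3, ψ=-0.8, ω=0.3.
I regrets: 0.0, 0.8, 0.5, 0.4 → max 0.8
II regrets: 1.1, 1.6, 0.0, 1.8 → max 1.8
III regrets: 1.4, 0.0, 0.0, 1.0 → max 1.4
IV regrets: 1.6, 0.6, 1.1, 0.0 → max 1.6
V regrets: 1.1, 0.7, 0.9, 1.5 → max 1.5
Smallest max regret = 0.8 → I.

I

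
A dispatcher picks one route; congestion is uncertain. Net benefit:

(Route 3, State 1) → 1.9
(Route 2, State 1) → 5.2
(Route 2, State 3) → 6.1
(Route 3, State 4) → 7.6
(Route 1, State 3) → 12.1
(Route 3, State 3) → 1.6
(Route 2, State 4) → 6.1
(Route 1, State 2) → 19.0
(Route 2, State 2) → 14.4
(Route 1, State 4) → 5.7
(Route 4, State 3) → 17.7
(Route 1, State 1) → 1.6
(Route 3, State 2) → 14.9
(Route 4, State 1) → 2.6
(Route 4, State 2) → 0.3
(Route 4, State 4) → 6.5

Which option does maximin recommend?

Route 2

Row minima: Route 1=1.6, Route 2=5.2, Route 3=1.6, Route 4=0.3
Best worst-case = 5.2 → Route 2.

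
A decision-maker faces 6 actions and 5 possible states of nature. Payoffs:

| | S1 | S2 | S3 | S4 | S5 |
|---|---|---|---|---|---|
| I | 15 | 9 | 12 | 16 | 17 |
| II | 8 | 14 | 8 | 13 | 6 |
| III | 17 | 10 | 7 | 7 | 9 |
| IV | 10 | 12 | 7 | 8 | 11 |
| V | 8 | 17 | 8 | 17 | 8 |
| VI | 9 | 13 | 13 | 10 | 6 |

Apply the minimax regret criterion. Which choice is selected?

Column bests: S1=17, S2=17, S3=13, S4=17, S5=17.
I regrets: 2, 8, 1, 1, 0 → max 8
II regrets: 9, 3, 5, 4, 11 → max 11
III regrets: 0, 7, 6, 10, 8 → max 10
IV regrets: 7, 5, 6, 9, 6 → max 9
V regrets: 9, 0, 5, 0, 9 → max 9
VI regrets: 8, 4, 0, 7, 11 → max 11
Smallest max regret = 8 → I.

I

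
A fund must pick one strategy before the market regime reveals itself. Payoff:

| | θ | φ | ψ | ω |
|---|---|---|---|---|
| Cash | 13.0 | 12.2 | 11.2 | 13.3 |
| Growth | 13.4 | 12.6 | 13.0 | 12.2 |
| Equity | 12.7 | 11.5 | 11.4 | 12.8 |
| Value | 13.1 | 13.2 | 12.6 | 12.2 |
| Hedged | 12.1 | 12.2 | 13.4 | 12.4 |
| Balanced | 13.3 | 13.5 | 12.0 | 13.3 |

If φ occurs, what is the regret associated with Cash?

Best payoff under φ is 13.5.
Regret = 13.5 − 12.2 = 1.3.

1.3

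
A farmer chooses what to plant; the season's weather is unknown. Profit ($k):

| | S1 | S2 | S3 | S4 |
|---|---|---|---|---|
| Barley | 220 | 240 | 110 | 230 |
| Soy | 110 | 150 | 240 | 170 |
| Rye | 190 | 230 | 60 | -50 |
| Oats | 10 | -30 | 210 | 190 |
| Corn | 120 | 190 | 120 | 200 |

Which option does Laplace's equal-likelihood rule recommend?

Row averages: Barley=200, Soy=167.5, Rye=107.5, Oats=95, Corn=157.5
Highest average = 200 → Barley.

Barley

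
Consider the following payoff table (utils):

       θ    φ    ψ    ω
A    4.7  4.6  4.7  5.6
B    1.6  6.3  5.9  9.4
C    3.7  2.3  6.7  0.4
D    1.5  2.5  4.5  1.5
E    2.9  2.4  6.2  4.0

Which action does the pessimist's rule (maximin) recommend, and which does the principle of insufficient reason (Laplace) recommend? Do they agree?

maximin → A; laplace → B (disagree)

Row minima: A=4.6, B=1.6, C=0.4, D=1.5, E=2.4
Best worst-case = 4.6 → A.
Row averages: A=4.9, B=5.8, C=3.275, D=2.5, E=3.875
Highest average = 5.8 → B.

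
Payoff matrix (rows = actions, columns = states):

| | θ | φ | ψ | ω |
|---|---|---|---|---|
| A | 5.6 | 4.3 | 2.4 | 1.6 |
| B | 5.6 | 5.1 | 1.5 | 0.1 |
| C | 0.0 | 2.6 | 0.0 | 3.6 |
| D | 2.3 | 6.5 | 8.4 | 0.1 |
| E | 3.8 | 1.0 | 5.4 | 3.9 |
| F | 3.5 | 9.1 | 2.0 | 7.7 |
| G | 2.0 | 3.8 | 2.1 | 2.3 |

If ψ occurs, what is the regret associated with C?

Best payoff under ψ is 8.4.
Regret = 8.4 − 0.0 = 8.4.

8.4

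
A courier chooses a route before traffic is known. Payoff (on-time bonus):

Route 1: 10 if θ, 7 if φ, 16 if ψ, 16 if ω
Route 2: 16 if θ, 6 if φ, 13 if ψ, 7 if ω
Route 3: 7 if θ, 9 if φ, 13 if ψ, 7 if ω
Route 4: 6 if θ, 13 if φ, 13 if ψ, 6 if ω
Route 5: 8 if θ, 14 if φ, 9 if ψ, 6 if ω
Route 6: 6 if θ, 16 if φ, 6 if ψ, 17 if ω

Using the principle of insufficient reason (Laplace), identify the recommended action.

Route 1

Row averages: Route 1=12.25, Route 2=10.5, Route 3=9, Route 4=9.5, Route 5=9.25, Route 6=11.25
Highest average = 12.25 → Route 1.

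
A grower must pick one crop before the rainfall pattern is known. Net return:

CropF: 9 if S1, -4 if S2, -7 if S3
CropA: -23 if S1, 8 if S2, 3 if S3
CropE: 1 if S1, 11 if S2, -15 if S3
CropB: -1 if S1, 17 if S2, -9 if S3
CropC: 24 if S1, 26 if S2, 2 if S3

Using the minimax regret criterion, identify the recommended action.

CropC

Column bests: S1=24, S2=26, S3=3.
CropF regrets: 15, 30, 10 → max 30
CropA regrets: 47, 18, 0 → max 47
CropE regrets: 23, 15, 18 → max 23
CropB regrets: 25, 9, 12 → max 25
CropC regrets: 0, 0, 1 → max 1
Smallest max regret = 1 → CropC.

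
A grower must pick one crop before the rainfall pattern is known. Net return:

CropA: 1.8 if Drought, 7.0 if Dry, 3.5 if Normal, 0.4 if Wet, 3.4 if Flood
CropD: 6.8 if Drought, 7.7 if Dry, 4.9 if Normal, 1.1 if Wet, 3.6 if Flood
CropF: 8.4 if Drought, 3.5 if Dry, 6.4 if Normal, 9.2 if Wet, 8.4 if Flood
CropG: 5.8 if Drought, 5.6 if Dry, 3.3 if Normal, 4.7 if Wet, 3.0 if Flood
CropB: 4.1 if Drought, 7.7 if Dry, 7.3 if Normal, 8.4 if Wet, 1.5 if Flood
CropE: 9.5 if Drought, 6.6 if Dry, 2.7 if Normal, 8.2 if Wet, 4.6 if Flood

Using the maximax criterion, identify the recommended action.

Row maxima: CropA=7.0, CropD=7.7, CropF=9.2, CropG=5.8, CropB=8.4, CropE=9.5
Best best-case = 9.5 → CropE.

CropE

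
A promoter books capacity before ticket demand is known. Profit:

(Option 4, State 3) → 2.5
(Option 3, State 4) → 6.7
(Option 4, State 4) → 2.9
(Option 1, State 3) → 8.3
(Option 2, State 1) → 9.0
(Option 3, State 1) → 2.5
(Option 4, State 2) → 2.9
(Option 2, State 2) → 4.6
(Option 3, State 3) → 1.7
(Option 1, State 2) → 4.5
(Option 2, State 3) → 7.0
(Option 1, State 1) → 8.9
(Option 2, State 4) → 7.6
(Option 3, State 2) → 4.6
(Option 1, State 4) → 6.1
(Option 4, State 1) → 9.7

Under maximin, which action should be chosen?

Option 2

Row minima: Option 1=4.5, Option 2=4.6, Option 3=1.7, Option 4=2.5
Best worst-case = 4.6 → Option 2.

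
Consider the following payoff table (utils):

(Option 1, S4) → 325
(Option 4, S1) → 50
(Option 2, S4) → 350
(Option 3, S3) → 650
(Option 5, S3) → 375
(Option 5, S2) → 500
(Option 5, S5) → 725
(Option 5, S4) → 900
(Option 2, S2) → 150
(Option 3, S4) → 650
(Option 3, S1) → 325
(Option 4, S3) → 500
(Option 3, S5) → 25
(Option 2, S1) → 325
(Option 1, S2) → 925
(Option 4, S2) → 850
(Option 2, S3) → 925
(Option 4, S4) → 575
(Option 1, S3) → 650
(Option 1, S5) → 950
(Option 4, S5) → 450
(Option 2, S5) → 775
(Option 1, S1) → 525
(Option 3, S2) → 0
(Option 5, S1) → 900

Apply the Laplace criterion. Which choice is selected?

Option 5

Row averages: Option 1=675, Option 2=505, Option 3=330, Option 4=485, Option 5=680
Highest average = 680 → Option 5.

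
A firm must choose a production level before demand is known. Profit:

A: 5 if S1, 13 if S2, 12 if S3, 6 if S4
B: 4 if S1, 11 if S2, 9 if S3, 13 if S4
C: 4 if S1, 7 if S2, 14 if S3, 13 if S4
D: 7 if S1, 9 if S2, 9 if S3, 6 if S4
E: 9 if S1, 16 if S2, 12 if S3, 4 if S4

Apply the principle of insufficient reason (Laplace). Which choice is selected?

Row averages: A=9, B=9.25, C=9.5, D=7.75, E=10.25
Highest average = 10.25 → E.

E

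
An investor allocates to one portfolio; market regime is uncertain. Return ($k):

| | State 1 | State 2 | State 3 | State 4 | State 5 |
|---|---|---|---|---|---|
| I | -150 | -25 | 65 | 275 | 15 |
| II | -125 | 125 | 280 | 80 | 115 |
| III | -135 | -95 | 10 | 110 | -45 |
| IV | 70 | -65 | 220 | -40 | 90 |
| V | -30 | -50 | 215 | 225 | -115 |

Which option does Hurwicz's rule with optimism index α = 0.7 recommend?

II

I: 0.7·275 + 0.3·(-150) = 147.5
II: 0.7·280 + 0.3·(-125) = 158.5
III: 0.7·110 + 0.3·(-135) = 36.5
IV: 0.7·220 + 0.3·(-65) = 134.5
V: 0.7·225 + 0.3·(-115) = 123
Highest Hurwicz score = 158.5 → II.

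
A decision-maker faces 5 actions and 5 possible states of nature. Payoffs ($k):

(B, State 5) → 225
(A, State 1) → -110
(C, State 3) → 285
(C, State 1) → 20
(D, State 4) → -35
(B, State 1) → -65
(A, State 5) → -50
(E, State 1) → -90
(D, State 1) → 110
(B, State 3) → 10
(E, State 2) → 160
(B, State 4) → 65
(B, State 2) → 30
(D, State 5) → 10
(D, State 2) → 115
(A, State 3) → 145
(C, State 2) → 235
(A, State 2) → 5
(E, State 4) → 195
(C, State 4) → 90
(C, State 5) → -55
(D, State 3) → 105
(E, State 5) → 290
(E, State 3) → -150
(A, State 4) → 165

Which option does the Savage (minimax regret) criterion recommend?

Column bests: State 1=110, State 2=235, State 3=285, State 4=195, State 5=290.
A regrets: 220, 230, 140, 30, 340 → max 340
B regrets: 175, 205, 275, 130, 65 → max 275
C regrets: 90, 0, 0, 105, 345 → max 345
D regrets: 0, 120, 180, 230, 280 → max 280
E regrets: 200, 75, 435, 0, 0 → max 435
Smallest max regret = 275 → B.

B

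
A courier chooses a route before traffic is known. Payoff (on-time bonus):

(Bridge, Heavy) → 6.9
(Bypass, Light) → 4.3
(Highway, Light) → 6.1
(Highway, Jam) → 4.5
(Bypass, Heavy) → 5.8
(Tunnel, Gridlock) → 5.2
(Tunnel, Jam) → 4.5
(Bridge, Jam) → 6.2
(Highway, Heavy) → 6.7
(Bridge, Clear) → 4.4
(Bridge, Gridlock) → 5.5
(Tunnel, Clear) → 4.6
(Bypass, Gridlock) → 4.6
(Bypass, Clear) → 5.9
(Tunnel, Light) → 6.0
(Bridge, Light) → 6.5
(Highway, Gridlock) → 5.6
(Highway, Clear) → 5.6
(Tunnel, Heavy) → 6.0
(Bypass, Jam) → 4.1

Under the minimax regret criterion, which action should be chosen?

Bridge

Column bests: Clear=5.9, Light=6.5, Heavy=6.9, Jam=6.2, Gridlock=5.6.
Tunnel regrets: 1.3, 0.5, 0.9, 1.7, 0.4 → max 1.7
Highway regrets: 0.3, 0.4, 0.2, 1.7, 0.0 → max 1.7
Bypass regrets: 0.0, 2.2, 1.1, 2.1, 1.0 → max 2.2
Bridge regrets: 1.5, 0.0, 0.0, 0.0, 0.1 → max 1.5
Smallest max regret = 1.5 → Bridge.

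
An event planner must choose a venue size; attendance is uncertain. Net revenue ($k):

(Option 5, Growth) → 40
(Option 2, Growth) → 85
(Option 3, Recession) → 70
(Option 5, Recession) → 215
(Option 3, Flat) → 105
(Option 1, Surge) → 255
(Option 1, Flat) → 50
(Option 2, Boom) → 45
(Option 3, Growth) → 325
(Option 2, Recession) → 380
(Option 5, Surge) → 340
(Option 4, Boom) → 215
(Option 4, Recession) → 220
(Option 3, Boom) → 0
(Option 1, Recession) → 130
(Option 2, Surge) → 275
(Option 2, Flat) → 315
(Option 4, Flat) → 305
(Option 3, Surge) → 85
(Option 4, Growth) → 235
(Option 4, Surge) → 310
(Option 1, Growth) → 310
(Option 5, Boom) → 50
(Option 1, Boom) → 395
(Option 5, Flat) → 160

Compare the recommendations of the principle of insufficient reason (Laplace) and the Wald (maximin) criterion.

laplace → Option 4; maximin → Option 4 (agree)

Row averages: Option 1=228, Option 2=220, Option 3=117, Option 4=257, Option 5=161
Highest average = 257 → Option 4.
Row minima: Option 1=50, Option 2=45, Option 3=0, Option 4=215, Option 5=40
Best worst-case = 215 → Option 4.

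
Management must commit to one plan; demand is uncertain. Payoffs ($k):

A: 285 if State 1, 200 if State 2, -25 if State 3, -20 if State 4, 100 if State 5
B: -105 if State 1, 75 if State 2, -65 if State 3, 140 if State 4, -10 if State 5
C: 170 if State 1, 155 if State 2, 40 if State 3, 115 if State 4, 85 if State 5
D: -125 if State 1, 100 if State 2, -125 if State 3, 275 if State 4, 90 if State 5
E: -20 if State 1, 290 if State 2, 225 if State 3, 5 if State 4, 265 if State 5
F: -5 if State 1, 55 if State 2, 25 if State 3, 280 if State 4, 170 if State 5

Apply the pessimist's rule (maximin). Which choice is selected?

C

Row minima: A=-25, B=-105, C=40, D=-125, E=-20, F=-5
Best worst-case = 40 → C.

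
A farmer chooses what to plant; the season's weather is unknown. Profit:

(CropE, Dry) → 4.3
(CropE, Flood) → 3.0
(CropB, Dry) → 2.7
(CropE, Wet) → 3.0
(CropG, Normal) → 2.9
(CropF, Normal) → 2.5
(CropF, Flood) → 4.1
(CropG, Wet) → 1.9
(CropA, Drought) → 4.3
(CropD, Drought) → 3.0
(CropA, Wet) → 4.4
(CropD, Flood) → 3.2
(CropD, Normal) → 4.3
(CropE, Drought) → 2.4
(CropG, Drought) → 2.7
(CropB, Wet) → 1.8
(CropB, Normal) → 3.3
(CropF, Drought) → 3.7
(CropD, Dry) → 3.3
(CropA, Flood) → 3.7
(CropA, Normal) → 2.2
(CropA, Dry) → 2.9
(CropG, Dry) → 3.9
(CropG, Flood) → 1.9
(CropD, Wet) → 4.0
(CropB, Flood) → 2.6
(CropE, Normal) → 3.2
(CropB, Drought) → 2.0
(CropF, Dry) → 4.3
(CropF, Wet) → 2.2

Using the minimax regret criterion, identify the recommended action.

CropD

Column bests: Drought=4.3, Dry=4.3, Normal=4.3, Wet=4.4, Flood=4.1.
CropA regrets: 0.0, 1.4, 2.1, 0.0, 0.4 → max 2.1
CropB regrets: 2.3, 1.6, 1.0, 2.6, 1.5 → max 2.6
CropF regrets: 0.6, 0.0, 1.8, 2.2, 0.0 → max 2.2
CropE regrets: 1.9, 0.0, 1.1, 1.4, 1.1 → max 1.9
CropD regrets: 1.3, 1.0, 0.0, 0.4, 0.9 → max 1.3
CropG regrets: 1.6, 0.4, 1.4, 2.5, 2.2 → max 2.5
Smallest max regret = 1.3 → CropD.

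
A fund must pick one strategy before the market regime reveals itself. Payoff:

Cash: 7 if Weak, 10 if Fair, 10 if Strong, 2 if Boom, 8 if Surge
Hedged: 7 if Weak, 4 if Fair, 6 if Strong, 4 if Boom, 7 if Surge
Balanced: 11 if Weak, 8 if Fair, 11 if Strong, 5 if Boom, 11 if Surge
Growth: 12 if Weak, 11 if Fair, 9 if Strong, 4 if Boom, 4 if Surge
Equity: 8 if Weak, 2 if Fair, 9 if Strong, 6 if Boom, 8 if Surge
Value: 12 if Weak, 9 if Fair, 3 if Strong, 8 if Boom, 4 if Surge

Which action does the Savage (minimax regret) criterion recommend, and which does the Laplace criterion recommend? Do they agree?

minimax regret → Balanced; laplace → Balanced (agree)

Column bests: Weak=12, Fair=11, Strong=11, Boom=8, Surge=11.
Cash regrets: 5, 1, 1, 6, 3 → max 6
Hedged regrets: 5, 7, 5, 4, 4 → max 7
Balanced regrets: 1, 3, 0, 3, 0 → max 3
Growth regrets: 0, 0, 2, 4, 7 → max 7
Equity regrets: 4, 9, 2, 2, 3 → max 9
Value regrets: 0, 2, 8, 0, 7 → max 8
Smallest max regret = 3 → Balanced.
Row averages: Cash=7.4, Hedged=5.6, Balanced=9.2, Growth=8, Equity=6.6, Value=7.2
Highest average = 9.2 → Balanced.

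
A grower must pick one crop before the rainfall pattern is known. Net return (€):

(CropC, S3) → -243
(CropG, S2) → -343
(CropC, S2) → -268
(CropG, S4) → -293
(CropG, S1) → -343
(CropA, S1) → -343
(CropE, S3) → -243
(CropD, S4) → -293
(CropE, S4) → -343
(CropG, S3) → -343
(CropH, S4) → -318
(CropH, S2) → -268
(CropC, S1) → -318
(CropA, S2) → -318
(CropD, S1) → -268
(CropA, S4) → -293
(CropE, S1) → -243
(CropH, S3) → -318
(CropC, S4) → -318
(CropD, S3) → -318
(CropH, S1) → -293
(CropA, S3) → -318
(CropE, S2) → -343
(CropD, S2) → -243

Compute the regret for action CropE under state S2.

Best payoff under S2 is -243.
Regret = -243 − (-343) = 100.

100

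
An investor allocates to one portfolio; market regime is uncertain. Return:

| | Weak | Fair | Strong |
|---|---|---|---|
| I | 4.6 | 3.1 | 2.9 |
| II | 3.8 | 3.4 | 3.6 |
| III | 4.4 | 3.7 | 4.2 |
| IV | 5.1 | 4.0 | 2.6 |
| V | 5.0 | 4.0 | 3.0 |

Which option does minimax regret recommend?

III

Column bests: Weak=5.1, Fair=4.0, Strong=4.2.
I regrets: 0.5, 0.9, 1.3 → max 1.3
II regrets: 1.3, 0.6, 0.6 → max 1.3
III regrets: 0.7, 0.3, 0.0 → max 0.7
IV regrets: 0.0, 0.0, 1.6 → max 1.6
V regrets: 0.1, 0.0, 1.2 → max 1.2
Smallest max regret = 0.7 → III.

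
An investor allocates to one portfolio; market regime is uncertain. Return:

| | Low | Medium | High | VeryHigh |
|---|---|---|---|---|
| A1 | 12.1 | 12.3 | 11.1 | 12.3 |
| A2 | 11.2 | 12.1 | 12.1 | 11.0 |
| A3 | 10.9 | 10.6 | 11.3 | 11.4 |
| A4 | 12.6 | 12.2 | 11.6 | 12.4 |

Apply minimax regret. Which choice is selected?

A4

Column bests: Low=12.6, Medium=12.3, High=12.1, VeryHigh=12.4.
A1 regrets: 0.5, 0.0, 1.0, 0.1 → max 1.0
A2 regrets: 1.4, 0.2, 0.0, 1.4 → max 1.4
A3 regrets: 1.7, 1.7, 0.8, 1.0 → max 1.7
A4 regrets: 0.0, 0.1, 0.5, 0.0 → max 0.5
Smallest max regret = 0.5 → A4.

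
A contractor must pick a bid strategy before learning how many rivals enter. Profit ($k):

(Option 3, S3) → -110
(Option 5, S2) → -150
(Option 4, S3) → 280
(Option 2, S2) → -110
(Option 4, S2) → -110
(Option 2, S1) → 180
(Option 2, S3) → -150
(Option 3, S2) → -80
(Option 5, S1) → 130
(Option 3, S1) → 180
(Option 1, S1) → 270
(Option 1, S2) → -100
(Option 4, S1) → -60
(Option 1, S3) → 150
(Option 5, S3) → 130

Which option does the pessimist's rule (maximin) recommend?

Option 1

Row minima: Option 1=-100, Option 2=-150, Option 3=-110, Option 4=-110, Option 5=-150
Best worst-case = -100 → Option 1.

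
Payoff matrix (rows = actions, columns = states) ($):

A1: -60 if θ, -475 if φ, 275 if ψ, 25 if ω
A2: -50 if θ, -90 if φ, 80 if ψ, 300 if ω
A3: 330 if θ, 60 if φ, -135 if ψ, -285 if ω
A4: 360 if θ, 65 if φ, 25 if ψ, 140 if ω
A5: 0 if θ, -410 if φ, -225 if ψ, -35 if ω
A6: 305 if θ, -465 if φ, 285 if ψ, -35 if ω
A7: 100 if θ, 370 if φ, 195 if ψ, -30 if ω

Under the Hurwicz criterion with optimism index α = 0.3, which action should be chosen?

A1: 0.3·275 + 0.7·(-475) = -250
A2: 0.3·300 + 0.7·(-90) = 27
A3: 0.3·330 + 0.7·(-285) = -100.5
A4: 0.3·360 + 0.7·25 = 125.5
A5: 0.3·0 + 0.7·(-410) = -287
A6: 0.3·305 + 0.7·(-465) = -234
A7: 0.3·370 + 0.7·(-30) = 90
Highest Hurwicz score = 125.5 → A4.

A4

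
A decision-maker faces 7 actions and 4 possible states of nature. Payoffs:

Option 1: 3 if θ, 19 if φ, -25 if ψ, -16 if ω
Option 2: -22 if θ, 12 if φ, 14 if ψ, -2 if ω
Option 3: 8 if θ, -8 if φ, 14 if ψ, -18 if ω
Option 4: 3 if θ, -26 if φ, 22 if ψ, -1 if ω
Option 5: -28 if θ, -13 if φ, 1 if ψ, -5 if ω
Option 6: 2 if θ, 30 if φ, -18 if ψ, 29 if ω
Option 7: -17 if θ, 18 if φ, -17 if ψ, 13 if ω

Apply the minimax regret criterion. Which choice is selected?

Column bests: θ=8, φ=30, ψ=22, ω=29.
Option 1 regrets: 5, 11, 47, 45 → max 47
Option 2 regrets: 30, 18, 8, 31 → max 31
Option 3 regrets: 0, 38, 8, 47 → max 47
Option 4 regrets: 5, 56, 0, 30 → max 56
Option 5 regrets: 36, 43, 21, 34 → max 43
Option 6 regrets: 6, 0, 40, 0 → max 40
Option 7 regrets: 25, 12, 39, 16 → max 39
Smallest max regret = 31 → Option 2.

Option 2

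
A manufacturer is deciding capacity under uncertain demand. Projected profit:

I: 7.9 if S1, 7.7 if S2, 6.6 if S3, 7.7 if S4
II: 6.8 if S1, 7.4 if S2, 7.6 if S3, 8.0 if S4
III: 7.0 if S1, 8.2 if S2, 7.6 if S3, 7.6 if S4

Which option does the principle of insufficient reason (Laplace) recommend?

Row averages: I=7.475, II=7.45, III=7.6
Highest average = 7.6 → III.

III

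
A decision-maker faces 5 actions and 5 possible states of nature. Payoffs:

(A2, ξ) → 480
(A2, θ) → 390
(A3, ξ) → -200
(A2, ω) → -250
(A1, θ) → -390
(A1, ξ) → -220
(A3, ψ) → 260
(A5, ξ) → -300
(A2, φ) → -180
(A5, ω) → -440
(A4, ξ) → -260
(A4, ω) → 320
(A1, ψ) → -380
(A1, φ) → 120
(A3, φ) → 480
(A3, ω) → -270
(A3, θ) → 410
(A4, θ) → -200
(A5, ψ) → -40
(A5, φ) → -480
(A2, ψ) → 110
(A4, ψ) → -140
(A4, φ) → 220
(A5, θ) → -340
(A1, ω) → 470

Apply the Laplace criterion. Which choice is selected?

Row averages: A1=-80, A2=110, A3=136, A4=-12, A5=-320
Highest average = 136 → A3.

A3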